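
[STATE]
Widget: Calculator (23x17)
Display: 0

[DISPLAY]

                      0
┌───┬───┬───┬───┐      
│ 7 │ 8 │ 9 │ ÷ │      
├───┼───┼───┼───┤      
│ 4 │ 5 │ 6 │ × │      
├───┼───┼───┼───┤      
│ 1 │ 2 │ 3 │ - │      
├───┼───┼───┼───┤      
│ 0 │ . │ = │ + │      
├───┼───┼───┼───┤      
│ C │ MC│ MR│ M+│      
└───┴───┴───┴───┘      
                       
                       
                       
                       
                       


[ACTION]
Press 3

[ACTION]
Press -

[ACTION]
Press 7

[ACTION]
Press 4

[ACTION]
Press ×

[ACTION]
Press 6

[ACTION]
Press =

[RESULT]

                   -426
┌───┬───┬───┬───┐      
│ 7 │ 8 │ 9 │ ÷ │      
├───┼───┼───┼───┤      
│ 4 │ 5 │ 6 │ × │      
├───┼───┼───┼───┤      
│ 1 │ 2 │ 3 │ - │      
├───┼───┼───┼───┤      
│ 0 │ . │ = │ + │      
├───┼───┼───┼───┤      
│ C │ MC│ MR│ M+│      
└───┴───┴───┴───┘      
                       
                       
                       
                       
                       


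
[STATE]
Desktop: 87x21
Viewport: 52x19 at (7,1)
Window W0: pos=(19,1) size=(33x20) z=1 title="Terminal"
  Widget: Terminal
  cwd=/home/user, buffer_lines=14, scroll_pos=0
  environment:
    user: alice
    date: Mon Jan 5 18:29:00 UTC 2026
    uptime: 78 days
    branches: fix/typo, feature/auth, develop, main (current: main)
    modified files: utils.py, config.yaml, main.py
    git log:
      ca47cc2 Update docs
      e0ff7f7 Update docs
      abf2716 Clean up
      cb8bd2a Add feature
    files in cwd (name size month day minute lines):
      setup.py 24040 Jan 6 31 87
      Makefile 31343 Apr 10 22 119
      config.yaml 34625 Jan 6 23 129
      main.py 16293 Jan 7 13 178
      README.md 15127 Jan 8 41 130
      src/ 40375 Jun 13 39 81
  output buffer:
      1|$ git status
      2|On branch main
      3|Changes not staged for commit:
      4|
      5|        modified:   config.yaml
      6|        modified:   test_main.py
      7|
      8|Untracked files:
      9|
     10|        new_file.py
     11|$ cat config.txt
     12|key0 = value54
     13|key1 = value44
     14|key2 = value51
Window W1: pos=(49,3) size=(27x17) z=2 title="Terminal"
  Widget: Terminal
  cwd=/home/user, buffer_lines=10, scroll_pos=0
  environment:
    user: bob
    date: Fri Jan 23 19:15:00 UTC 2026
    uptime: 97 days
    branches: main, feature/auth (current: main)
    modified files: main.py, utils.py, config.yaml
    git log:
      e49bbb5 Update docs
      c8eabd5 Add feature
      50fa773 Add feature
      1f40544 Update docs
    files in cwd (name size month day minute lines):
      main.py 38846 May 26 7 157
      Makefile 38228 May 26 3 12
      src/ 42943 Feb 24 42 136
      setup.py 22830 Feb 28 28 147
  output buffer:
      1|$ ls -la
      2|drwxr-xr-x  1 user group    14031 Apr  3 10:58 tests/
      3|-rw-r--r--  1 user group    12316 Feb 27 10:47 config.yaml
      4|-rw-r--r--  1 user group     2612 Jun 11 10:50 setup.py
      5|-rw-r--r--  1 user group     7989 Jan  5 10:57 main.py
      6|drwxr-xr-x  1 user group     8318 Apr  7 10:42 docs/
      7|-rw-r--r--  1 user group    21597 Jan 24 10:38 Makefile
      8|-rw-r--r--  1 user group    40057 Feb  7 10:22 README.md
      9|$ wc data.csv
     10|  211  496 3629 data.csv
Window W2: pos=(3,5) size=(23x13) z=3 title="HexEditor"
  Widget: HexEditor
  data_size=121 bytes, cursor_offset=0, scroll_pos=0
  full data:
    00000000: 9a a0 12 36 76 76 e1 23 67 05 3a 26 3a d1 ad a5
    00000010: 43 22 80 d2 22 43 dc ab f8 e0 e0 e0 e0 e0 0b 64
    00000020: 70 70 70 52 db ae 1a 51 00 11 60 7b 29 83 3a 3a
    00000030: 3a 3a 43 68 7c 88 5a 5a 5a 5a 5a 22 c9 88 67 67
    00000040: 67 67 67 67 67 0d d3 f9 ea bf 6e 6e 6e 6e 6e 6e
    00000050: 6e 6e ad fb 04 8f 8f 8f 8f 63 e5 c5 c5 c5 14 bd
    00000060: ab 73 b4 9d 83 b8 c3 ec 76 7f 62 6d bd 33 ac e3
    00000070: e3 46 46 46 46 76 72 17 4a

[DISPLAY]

            ┏━━━━━━━━━━━━━━━━━━━━━━━━━━━━━━━┓       
            ┃ Terminal                      ┃       
            ┠─────────────────────────────┏━━━━━━━━━
            ┃$ git status                 ┃ Terminal
━━━━━━━━━━━━━━━━━━┓nch main               ┠─────────
xEditor           ┃s not staged for commit┃$ ls -la 
──────────────────┨                       ┃drwxr-xr-
00000  9A a0 12 36┃  modified:   config.ya┃-rw-r--r-
00010  43 22 80 d2┃  modified:   test_main┃-rw-r--r-
00020  70 70 70 52┃                       ┃-rw-r--r-
00030  3a 3a 43 68┃ked files:             ┃drwxr-xr-
00040  67 67 67 67┃                       ┃-rw-r--r-
00050  6e 6e ad fb┃  new_file.py          ┃-rw-r--r-
00060  ab 73 b4 9d┃config.txt             ┃$ wc data
00070  e3 46 46 46┃ value54               ┃  211  49
                  ┃ value44               ┃$ █      
━━━━━━━━━━━━━━━━━━┛ value51               ┃         
            ┃$ █                          ┃         
            ┃                             ┗━━━━━━━━━


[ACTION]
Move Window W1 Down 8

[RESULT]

            ┏━━━━━━━━━━━━━━━━━━━━━━━━━━━━━━━┓       
            ┃ Terminal                      ┃       
            ┠───────────────────────────────┨       
            ┃$ git status                 ┏━━━━━━━━━
━━━━━━━━━━━━━━━━━━┓nch main               ┃ Terminal
xEditor           ┃s not staged for commit┠─────────
──────────────────┨                       ┃$ ls -la 
00000  9A a0 12 36┃  modified:   config.ya┃drwxr-xr-
00010  43 22 80 d2┃  modified:   test_main┃-rw-r--r-
00020  70 70 70 52┃                       ┃-rw-r--r-
00030  3a 3a 43 68┃ked files:             ┃-rw-r--r-
00040  67 67 67 67┃                       ┃drwxr-xr-
00050  6e 6e ad fb┃  new_file.py          ┃-rw-r--r-
00060  ab 73 b4 9d┃config.txt             ┃-rw-r--r-
00070  e3 46 46 46┃ value54               ┃$ wc data
                  ┃ value44               ┃  211  49
━━━━━━━━━━━━━━━━━━┛ value51               ┃$ █      
            ┃$ █                          ┃         
            ┃                             ┃         


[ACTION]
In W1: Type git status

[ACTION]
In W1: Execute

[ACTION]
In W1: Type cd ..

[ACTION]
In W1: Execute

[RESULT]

            ┏━━━━━━━━━━━━━━━━━━━━━━━━━━━━━━━┓       
            ┃ Terminal                      ┃       
            ┠───────────────────────────────┨       
            ┃$ git status                 ┏━━━━━━━━━
━━━━━━━━━━━━━━━━━━┓nch main               ┃ Terminal
xEditor           ┃s not staged for commit┠─────────
──────────────────┨                       ┃-rw-r--r-
00000  9A a0 12 36┃  modified:   config.ya┃$ wc data
00010  43 22 80 d2┃  modified:   test_main┃  211  49
00020  70 70 70 52┃                       ┃$ git sta
00030  3a 3a 43 68┃ked files:             ┃On branch
00040  67 67 67 67┃                       ┃Changes n
00050  6e 6e ad fb┃  new_file.py          ┃         
00060  ab 73 b4 9d┃config.txt             ┃        m
00070  e3 46 46 46┃ value54               ┃        m
                  ┃ value44               ┃        m
━━━━━━━━━━━━━━━━━━┛ value51               ┃$ cd ..  
            ┃$ █                          ┃         
            ┃                             ┃$ █      


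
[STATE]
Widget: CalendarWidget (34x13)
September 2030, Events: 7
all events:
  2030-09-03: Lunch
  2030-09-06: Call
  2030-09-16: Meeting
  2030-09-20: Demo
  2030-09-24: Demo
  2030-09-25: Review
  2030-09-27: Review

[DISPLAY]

          September 2030          
Mo Tu We Th Fr Sa Su              
                   1              
 2  3*  4  5  6*  7  8            
 9 10 11 12 13 14 15              
16* 17 18 19 20* 21 22            
23 24* 25* 26 27* 28 29           
30                                
                                  
                                  
                                  
                                  
                                  


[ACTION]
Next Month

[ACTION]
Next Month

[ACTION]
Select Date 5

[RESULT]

          November 2030           
Mo Tu We Th Fr Sa Su              
             1  2  3              
 4 [ 5]  6  7  8  9 10            
11 12 13 14 15 16 17              
18 19 20 21 22 23 24              
25 26 27 28 29 30                 
                                  
                                  
                                  
                                  
                                  
                                  


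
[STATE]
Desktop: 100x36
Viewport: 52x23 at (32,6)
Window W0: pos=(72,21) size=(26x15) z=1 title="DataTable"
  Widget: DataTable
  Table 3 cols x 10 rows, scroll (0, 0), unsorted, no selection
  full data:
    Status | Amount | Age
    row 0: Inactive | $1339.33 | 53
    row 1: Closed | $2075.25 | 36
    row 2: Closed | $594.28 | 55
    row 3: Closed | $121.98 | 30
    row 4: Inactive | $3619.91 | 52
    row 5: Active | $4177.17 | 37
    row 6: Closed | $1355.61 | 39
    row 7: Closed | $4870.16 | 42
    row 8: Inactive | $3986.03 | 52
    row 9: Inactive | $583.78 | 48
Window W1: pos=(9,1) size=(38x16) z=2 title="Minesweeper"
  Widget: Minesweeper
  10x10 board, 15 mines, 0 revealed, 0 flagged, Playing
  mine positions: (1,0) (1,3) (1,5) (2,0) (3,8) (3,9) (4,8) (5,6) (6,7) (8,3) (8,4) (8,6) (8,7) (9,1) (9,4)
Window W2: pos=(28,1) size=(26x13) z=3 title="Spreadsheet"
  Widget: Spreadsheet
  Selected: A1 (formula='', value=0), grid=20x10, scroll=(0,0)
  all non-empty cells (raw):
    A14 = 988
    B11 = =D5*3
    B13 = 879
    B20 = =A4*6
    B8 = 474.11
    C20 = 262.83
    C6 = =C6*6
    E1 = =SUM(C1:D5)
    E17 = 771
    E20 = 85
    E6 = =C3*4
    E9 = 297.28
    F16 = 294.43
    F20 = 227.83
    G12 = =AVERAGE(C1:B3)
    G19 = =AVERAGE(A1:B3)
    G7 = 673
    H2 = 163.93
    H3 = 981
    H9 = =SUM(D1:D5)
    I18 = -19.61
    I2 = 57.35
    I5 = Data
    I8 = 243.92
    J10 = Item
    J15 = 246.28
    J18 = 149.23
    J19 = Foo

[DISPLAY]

---------------------┃                              
      [0]       0    ┃                              
        0       0    ┃                              
        0       0    ┃                              
        0       0    ┃                              
        0       0    ┃                              
        0       0#CIR┃                              
━━━━━━━━━━━━━━━━━━━━━┛                              
              ┃                                     
              ┃                                     
━━━━━━━━━━━━━━┛                                     
                                                    
                                                    
                                                    
                                                    
                                        ┏━━━━━━━━━━━
                                        ┃ DataTable 
                                        ┠───────────
                                        ┃Status  │Am
                                        ┃────────┼──
                                        ┃Inactive│$1
                                        ┃Closed  │$2
                                        ┃Closed  │$5


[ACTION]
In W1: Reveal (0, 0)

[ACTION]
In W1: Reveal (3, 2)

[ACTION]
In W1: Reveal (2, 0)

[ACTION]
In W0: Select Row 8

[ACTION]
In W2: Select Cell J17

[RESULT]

---------------------┃                              
        0       0    ┃                              
        0       0    ┃                              
        0       0    ┃                              
        0       0    ┃                              
        0       0    ┃                              
        0       0#CIR┃                              
━━━━━━━━━━━━━━━━━━━━━┛                              
              ┃                                     
              ┃                                     
━━━━━━━━━━━━━━┛                                     
                                                    
                                                    
                                                    
                                                    
                                        ┏━━━━━━━━━━━
                                        ┃ DataTable 
                                        ┠───────────
                                        ┃Status  │Am
                                        ┃────────┼──
                                        ┃Inactive│$1
                                        ┃Closed  │$2
                                        ┃Closed  │$5


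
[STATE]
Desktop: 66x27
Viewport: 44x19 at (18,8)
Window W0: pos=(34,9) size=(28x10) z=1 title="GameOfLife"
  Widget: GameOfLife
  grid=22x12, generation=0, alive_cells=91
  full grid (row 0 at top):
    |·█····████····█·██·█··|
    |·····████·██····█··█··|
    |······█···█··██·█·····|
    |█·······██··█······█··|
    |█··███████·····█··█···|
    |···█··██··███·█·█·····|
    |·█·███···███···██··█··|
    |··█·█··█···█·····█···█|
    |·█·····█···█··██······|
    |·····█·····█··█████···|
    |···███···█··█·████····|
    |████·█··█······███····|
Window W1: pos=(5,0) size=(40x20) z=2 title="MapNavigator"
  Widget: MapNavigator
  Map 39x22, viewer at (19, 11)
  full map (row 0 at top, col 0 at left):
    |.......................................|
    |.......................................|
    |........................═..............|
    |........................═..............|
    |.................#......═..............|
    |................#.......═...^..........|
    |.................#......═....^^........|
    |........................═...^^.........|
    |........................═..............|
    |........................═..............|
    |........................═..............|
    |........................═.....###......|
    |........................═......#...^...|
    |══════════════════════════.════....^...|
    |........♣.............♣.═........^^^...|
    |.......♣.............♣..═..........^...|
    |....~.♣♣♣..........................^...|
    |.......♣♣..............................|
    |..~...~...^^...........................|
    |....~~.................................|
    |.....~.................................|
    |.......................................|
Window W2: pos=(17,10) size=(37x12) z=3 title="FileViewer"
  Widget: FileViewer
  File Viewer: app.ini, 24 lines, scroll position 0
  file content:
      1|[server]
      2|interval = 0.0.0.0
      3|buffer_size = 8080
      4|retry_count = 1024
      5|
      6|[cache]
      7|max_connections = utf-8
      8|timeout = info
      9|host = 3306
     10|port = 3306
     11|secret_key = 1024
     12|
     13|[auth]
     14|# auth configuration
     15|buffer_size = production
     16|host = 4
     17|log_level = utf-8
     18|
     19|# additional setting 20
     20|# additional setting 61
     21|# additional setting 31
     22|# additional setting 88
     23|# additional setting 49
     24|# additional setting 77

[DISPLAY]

............═.............┃                 
............═.............┃━━━━━━━━━━━━━━━━┓
━━━━━━━━━━━━━━━━━━━━━━━━━━━━━━━━━━━┓       ┃
 FileViewer                        ┃───────┨
───────────────────────────────────┨       ┃
[server]                          ▲┃█··    ┃
interval = 0.0.0.0                █┃···    ┃
buffer_size = 8080                ░┃···    ┃
retry_count = 1024                ░┃█··    ┃
                                  ░┃··█    ┃
[cache]                           ░┃━━━━━━━┛
max_connections = utf-8           ░┃        
timeout = info                    ▼┃        
━━━━━━━━━━━━━━━━━━━━━━━━━━━━━━━━━━━┛        
                                            
                                            
                                            
                                            
                                            


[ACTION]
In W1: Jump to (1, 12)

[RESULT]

      ....................┃                 
      ....................┃━━━━━━━━━━━━━━━━┓
━━━━━━━━━━━━━━━━━━━━━━━━━━━━━━━━━━━┓       ┃
 FileViewer                        ┃───────┨
───────────────────────────────────┨       ┃
[server]                          ▲┃█··    ┃
interval = 0.0.0.0                █┃···    ┃
buffer_size = 8080                ░┃···    ┃
retry_count = 1024                ░┃█··    ┃
                                  ░┃··█    ┃
[cache]                           ░┃━━━━━━━┛
max_connections = utf-8           ░┃        
timeout = info                    ▼┃        
━━━━━━━━━━━━━━━━━━━━━━━━━━━━━━━━━━━┛        
                                            
                                            
                                            
                                            
                                            


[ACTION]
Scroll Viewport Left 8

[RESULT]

              ....................┃         
              ....................┃━━━━━━━━━
       ┏━━━━━━━━━━━━━━━━━━━━━━━━━━━━━━━━━━━┓
       ┃ FileViewer                        ┃
       ┠───────────────────────────────────┨
       ┃[server]                          ▲┃
       ┃interval = 0.0.0.0                █┃
       ┃buffer_size = 8080                ░┃
       ┃retry_count = 1024                ░┃
       ┃                                  ░┃
       ┃[cache]                           ░┃
━━━━━━━┃max_connections = utf-8           ░┃
       ┃timeout = info                    ▼┃
       ┗━━━━━━━━━━━━━━━━━━━━━━━━━━━━━━━━━━━┛
                                            
                                            
                                            
                                            
                                            


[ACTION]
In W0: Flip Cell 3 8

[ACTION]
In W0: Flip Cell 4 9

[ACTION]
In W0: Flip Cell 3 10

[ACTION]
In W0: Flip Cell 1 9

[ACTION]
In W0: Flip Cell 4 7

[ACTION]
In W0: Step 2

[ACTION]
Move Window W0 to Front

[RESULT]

              ....................┃         
              ..........┏━━━━━━━━━━━━━━━━━━━
       ┏━━━━━━━━━━━━━━━━┃ GameOfLife        
       ┃ FileViewer     ┠───────────────────
       ┠────────────────┃Gen: 2             
       ┃[server]        ┃···█····████···██··
       ┃interval = 0.0.0┃···██·····█········
       ┃buffer_size = 80┃············█·█··█·
       ┃retry_count = 10┃····██···█·██·█··█·
       ┃                ┃····█···█···█·█·██·
       ┃[cache]         ┗━━━━━━━━━━━━━━━━━━━
━━━━━━━┃max_connections = utf-8           ░┃
       ┃timeout = info                    ▼┃
       ┗━━━━━━━━━━━━━━━━━━━━━━━━━━━━━━━━━━━┛
                                            
                                            
                                            
                                            
                                            


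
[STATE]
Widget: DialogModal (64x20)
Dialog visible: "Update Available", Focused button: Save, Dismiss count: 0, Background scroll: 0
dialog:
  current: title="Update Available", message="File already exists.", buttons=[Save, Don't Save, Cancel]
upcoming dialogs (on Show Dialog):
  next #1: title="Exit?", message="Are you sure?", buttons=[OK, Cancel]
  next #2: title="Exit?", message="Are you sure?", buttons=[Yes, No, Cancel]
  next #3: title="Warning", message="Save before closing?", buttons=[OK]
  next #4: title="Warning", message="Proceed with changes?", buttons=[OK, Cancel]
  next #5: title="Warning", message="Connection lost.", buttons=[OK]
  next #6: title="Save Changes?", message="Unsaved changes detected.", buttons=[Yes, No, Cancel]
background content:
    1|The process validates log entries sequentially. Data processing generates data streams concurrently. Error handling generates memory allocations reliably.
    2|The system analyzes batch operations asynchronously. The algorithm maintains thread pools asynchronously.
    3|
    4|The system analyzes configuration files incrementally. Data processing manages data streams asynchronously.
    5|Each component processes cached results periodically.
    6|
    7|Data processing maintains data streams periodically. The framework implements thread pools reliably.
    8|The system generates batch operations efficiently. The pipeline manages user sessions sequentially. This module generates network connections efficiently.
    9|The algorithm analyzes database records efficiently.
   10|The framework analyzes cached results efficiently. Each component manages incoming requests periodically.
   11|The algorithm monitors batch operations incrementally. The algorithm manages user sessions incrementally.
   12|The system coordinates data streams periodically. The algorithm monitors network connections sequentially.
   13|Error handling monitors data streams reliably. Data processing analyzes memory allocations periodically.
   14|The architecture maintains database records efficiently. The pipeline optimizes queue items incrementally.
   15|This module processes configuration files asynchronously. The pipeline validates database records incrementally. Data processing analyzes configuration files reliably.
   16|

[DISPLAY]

The process validates log entries sequentially. Data processing 
The system analyzes batch operations asynchronously. The algorit
                                                                
The system analyzes configuration files incrementally. Data proc
Each component processes cached results periodically.           
                                                                
Data processing maintains data streams periodically. The framewo
The system gener┌──────────────────────────────┐y. The pipeline 
The algorithm an│       Update Available       │tly.            
The framework an│     File already exists.     │y. Each componen
The algorithm mo│ [Save]  Don't Save   Cancel  │tally. The algor
The system coord└──────────────────────────────┘. The algorithm 
Error handling monitors data streams reliably. Data processing a
The architecture maintains database records efficiently. The pip
This module processes configuration files asynchronously. The pi
                                                                
                                                                
                                                                
                                                                
                                                                


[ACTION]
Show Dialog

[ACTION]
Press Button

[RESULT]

The process validates log entries sequentially. Data processing 
The system analyzes batch operations asynchronously. The algorit
                                                                
The system analyzes configuration files incrementally. Data proc
Each component processes cached results periodically.           
                                                                
Data processing maintains data streams periodically. The framewo
The system generates batch operations efficiently. The pipeline 
The algorithm analyzes database records efficiently.            
The framework analyzes cached results efficiently. Each componen
The algorithm monitors batch operations incrementally. The algor
The system coordinates data streams periodically. The algorithm 
Error handling monitors data streams reliably. Data processing a
The architecture maintains database records efficiently. The pip
This module processes configuration files asynchronously. The pi
                                                                
                                                                
                                                                
                                                                
                                                                


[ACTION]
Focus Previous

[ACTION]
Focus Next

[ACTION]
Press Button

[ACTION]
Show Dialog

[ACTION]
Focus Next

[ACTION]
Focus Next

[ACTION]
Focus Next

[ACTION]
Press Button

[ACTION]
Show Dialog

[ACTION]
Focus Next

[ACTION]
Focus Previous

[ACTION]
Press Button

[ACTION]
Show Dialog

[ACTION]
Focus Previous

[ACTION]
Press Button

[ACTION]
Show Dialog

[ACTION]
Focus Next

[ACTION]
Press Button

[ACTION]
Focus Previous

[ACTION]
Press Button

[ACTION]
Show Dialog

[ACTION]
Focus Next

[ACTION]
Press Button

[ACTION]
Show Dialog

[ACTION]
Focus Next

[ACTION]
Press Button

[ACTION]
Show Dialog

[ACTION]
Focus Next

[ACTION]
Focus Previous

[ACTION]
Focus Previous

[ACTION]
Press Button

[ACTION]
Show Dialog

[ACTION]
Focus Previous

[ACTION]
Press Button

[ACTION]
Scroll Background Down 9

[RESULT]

The framework analyzes cached results efficiently. Each componen
The algorithm monitors batch operations incrementally. The algor
The system coordinates data streams periodically. The algorithm 
Error handling monitors data streams reliably. Data processing a
The architecture maintains database records efficiently. The pip
This module processes configuration files asynchronously. The pi
                                                                
                                                                
                                                                
                                                                
                                                                
                                                                
                                                                
                                                                
                                                                
                                                                
                                                                
                                                                
                                                                
                                                                


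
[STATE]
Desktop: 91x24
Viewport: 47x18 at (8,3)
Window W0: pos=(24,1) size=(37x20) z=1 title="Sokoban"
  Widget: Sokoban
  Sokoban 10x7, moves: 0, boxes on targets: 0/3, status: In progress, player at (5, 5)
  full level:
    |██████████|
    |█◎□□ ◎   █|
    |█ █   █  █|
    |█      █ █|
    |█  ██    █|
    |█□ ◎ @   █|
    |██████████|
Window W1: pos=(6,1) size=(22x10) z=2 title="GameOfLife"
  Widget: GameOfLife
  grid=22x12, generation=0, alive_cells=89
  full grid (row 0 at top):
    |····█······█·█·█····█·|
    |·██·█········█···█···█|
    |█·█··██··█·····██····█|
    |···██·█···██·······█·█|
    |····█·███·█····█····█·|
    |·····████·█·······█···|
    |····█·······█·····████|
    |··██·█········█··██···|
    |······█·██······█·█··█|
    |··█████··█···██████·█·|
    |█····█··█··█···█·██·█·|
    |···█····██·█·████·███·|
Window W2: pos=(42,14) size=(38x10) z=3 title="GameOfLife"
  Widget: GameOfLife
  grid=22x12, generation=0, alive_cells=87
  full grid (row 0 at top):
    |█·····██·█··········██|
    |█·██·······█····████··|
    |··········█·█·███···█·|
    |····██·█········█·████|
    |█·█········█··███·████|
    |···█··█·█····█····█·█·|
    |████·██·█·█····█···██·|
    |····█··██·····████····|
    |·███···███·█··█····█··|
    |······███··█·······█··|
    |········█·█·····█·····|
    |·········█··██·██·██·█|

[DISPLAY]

───────────────────┨───────────────────────────
en: 0              ┃███████                    
·██·█···██·······█·┃□ ◎   █                    
··█·███·█····█····█┃   █  █                    
···████·█·······█··┃    █ █                    
··█·······█·····███┃██    █                    
██·█········█··██··┃◎ @   █                    
━━━━━━━━━━━━━━━━━━━┛███████                    
                ┃Moves: 0  0/3                 
                ┃                              
                ┃                              
                ┃                 ┏━━━━━━━━━━━━
                ┃                 ┃ GameOfLife 
                ┃                 ┠────────────
                ┃                 ┃Gen: 0      
                ┃                 ┃····██·█····
                ┃                 ┃█·█········█
                ┗━━━━━━━━━━━━━━━━━┃···█··█·█···


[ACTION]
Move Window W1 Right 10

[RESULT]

        ┠────────────────────┨─────────────────
        ┃Gen: 0              ┃                 
        ┃··██·█···██·······█·┃                 
        ┃···█·███·█····█····█┃                 
        ┃····████·█·······█··┃                 
        ┃···█·······█·····███┃                 
        ┃·██·█········█··██··┃                 
        ┗━━━━━━━━━━━━━━━━━━━━┛                 
                ┃Moves: 0  0/3                 
                ┃                              
                ┃                              
                ┃                 ┏━━━━━━━━━━━━
                ┃                 ┃ GameOfLife 
                ┃                 ┠────────────
                ┃                 ┃Gen: 0      
                ┃                 ┃····██·█····
                ┃                 ┃█·█········█
                ┗━━━━━━━━━━━━━━━━━┃···█··█·█···


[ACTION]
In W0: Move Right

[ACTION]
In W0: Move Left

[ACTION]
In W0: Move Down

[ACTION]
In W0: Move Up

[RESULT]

        ┠────────────────────┨─────────────────
        ┃Gen: 0              ┃                 
        ┃··██·█···██·······█·┃                 
        ┃···█·███·█····█····█┃                 
        ┃····████·█·······█··┃                 
        ┃···█·······█·····███┃                 
        ┃·██·█········█··██··┃                 
        ┗━━━━━━━━━━━━━━━━━━━━┛                 
                ┃Moves: 3  0/3                 
                ┃                              
                ┃                              
                ┃                 ┏━━━━━━━━━━━━
                ┃                 ┃ GameOfLife 
                ┃                 ┠────────────
                ┃                 ┃Gen: 0      
                ┃                 ┃····██·█····
                ┃                 ┃█·█········█
                ┗━━━━━━━━━━━━━━━━━┃···█··█·█···


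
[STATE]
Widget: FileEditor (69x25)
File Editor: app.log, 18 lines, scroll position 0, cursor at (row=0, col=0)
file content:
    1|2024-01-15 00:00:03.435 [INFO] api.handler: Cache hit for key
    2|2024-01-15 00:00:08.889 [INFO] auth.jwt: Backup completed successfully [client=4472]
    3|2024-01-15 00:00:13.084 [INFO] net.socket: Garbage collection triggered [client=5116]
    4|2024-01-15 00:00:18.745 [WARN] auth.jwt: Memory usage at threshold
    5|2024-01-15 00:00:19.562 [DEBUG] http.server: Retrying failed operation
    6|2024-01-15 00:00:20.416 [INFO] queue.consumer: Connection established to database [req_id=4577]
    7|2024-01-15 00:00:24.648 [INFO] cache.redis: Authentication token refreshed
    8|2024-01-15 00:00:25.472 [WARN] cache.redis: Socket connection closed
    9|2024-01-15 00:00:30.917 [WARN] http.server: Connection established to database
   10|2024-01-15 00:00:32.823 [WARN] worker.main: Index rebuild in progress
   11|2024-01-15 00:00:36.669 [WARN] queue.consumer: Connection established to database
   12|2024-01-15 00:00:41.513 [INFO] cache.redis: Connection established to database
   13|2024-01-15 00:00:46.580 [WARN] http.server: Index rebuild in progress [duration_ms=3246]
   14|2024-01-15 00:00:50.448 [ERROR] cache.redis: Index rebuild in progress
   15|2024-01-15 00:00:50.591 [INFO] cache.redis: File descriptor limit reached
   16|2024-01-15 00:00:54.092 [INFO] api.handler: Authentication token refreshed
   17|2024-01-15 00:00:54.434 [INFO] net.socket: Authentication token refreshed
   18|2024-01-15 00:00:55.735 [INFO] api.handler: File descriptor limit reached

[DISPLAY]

█024-01-15 00:00:03.435 [INFO] api.handler: Cache hit for key       ▲
2024-01-15 00:00:08.889 [INFO] auth.jwt: Backup completed successful█
2024-01-15 00:00:13.084 [INFO] net.socket: Garbage collection trigge░
2024-01-15 00:00:18.745 [WARN] auth.jwt: Memory usage at threshold  ░
2024-01-15 00:00:19.562 [DEBUG] http.server: Retrying failed operati░
2024-01-15 00:00:20.416 [INFO] queue.consumer: Connection establishe░
2024-01-15 00:00:24.648 [INFO] cache.redis: Authentication token ref░
2024-01-15 00:00:25.472 [WARN] cache.redis: Socket connection closed░
2024-01-15 00:00:30.917 [WARN] http.server: Connection established t░
2024-01-15 00:00:32.823 [WARN] worker.main: Index rebuild in progres░
2024-01-15 00:00:36.669 [WARN] queue.consumer: Connection establishe░
2024-01-15 00:00:41.513 [INFO] cache.redis: Connection established t░
2024-01-15 00:00:46.580 [WARN] http.server: Index rebuild in progres░
2024-01-15 00:00:50.448 [ERROR] cache.redis: Index rebuild in progre░
2024-01-15 00:00:50.591 [INFO] cache.redis: File descriptor limit re░
2024-01-15 00:00:54.092 [INFO] api.handler: Authentication token ref░
2024-01-15 00:00:54.434 [INFO] net.socket: Authentication token refr░
2024-01-15 00:00:55.735 [INFO] api.handler: File descriptor limit re░
                                                                    ░
                                                                    ░
                                                                    ░
                                                                    ░
                                                                    ░
                                                                    ░
                                                                    ▼


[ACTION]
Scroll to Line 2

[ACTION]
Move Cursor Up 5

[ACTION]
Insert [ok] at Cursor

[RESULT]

ok█024-01-15 00:00:03.435 [INFO] api.handler: Cache hit for key     ▲
2024-01-15 00:00:08.889 [INFO] auth.jwt: Backup completed successful█
2024-01-15 00:00:13.084 [INFO] net.socket: Garbage collection trigge░
2024-01-15 00:00:18.745 [WARN] auth.jwt: Memory usage at threshold  ░
2024-01-15 00:00:19.562 [DEBUG] http.server: Retrying failed operati░
2024-01-15 00:00:20.416 [INFO] queue.consumer: Connection establishe░
2024-01-15 00:00:24.648 [INFO] cache.redis: Authentication token ref░
2024-01-15 00:00:25.472 [WARN] cache.redis: Socket connection closed░
2024-01-15 00:00:30.917 [WARN] http.server: Connection established t░
2024-01-15 00:00:32.823 [WARN] worker.main: Index rebuild in progres░
2024-01-15 00:00:36.669 [WARN] queue.consumer: Connection establishe░
2024-01-15 00:00:41.513 [INFO] cache.redis: Connection established t░
2024-01-15 00:00:46.580 [WARN] http.server: Index rebuild in progres░
2024-01-15 00:00:50.448 [ERROR] cache.redis: Index rebuild in progre░
2024-01-15 00:00:50.591 [INFO] cache.redis: File descriptor limit re░
2024-01-15 00:00:54.092 [INFO] api.handler: Authentication token ref░
2024-01-15 00:00:54.434 [INFO] net.socket: Authentication token refr░
2024-01-15 00:00:55.735 [INFO] api.handler: File descriptor limit re░
                                                                    ░
                                                                    ░
                                                                    ░
                                                                    ░
                                                                    ░
                                                                    ░
                                                                    ▼
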